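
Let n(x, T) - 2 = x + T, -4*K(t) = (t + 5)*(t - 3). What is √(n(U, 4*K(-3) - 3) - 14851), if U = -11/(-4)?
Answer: I*√59349/2 ≈ 121.81*I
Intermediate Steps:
U = 11/4 (U = -11*(-¼) = 11/4 ≈ 2.7500)
K(t) = -(-3 + t)*(5 + t)/4 (K(t) = -(t + 5)*(t - 3)/4 = -(5 + t)*(-3 + t)/4 = -(-3 + t)*(5 + t)/4)
n(x, T) = 2 + T + x (n(x, T) = 2 + (x + T) = 2 + (T + x) = 2 + T + x)
√(n(U, 4*K(-3) - 3) - 14851) = √((2 + (4*(15/4 - ½*(-3) - ¼*(-3)²) - 3) + 11/4) - 14851) = √((2 + (4*(15/4 + 3/2 - ¼*9) - 3) + 11/4) - 14851) = √((2 + (4*(15/4 + 3/2 - 9/4) - 3) + 11/4) - 14851) = √((2 + (4*3 - 3) + 11/4) - 14851) = √((2 + (12 - 3) + 11/4) - 14851) = √((2 + 9 + 11/4) - 14851) = √(55/4 - 14851) = √(-59349/4) = I*√59349/2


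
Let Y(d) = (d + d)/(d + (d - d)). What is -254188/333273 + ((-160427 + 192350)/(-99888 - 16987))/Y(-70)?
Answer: -70055518979/77902563750 ≈ -0.89927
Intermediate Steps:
Y(d) = 2 (Y(d) = (2*d)/(d + 0) = (2*d)/d = 2)
-254188/333273 + ((-160427 + 192350)/(-99888 - 16987))/Y(-70) = -254188/333273 + ((-160427 + 192350)/(-99888 - 16987))/2 = -254188*1/333273 + (31923/(-116875))*(1/2) = -254188/333273 + (31923*(-1/116875))*(1/2) = -254188/333273 - 31923/116875*1/2 = -254188/333273 - 31923/233750 = -70055518979/77902563750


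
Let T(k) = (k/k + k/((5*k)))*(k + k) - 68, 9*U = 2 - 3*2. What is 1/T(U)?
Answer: -15/1036 ≈ -0.014479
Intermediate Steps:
U = -4/9 (U = (2 - 3*2)/9 = (2 - 6)/9 = (1/9)*(-4) = -4/9 ≈ -0.44444)
T(k) = -68 + 12*k/5 (T(k) = (1 + k*(1/(5*k)))*(2*k) - 68 = (1 + 1/5)*(2*k) - 68 = 6*(2*k)/5 - 68 = 12*k/5 - 68 = -68 + 12*k/5)
1/T(U) = 1/(-68 + (12/5)*(-4/9)) = 1/(-68 - 16/15) = 1/(-1036/15) = -15/1036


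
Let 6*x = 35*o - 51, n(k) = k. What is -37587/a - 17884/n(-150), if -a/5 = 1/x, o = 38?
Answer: 240386749/150 ≈ 1.6026e+6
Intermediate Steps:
x = 1279/6 (x = (35*38 - 51)/6 = (1330 - 51)/6 = (1/6)*1279 = 1279/6 ≈ 213.17)
a = -30/1279 (a = -5/1279/6 = -5*6/1279 = -30/1279 ≈ -0.023456)
-37587/a - 17884/n(-150) = -37587/(-30/1279) - 17884/(-150) = -37587*(-1279/30) - 17884*(-1/150) = 16024591/10 + 8942/75 = 240386749/150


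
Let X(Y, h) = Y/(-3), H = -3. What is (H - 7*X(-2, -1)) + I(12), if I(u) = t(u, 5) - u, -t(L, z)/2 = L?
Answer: -131/3 ≈ -43.667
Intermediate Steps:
X(Y, h) = -Y/3 (X(Y, h) = Y*(-1/3) = -Y/3)
t(L, z) = -2*L
I(u) = -3*u (I(u) = -2*u - u = -3*u)
(H - 7*X(-2, -1)) + I(12) = (-3 - (-7)*(-2)/3) - 3*12 = (-3 - 7*2/3) - 36 = (-3 - 14/3) - 36 = -23/3 - 36 = -131/3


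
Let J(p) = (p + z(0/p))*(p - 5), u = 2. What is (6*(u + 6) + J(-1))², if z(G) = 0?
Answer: 2916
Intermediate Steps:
J(p) = p*(-5 + p) (J(p) = (p + 0)*(p - 5) = p*(-5 + p))
(6*(u + 6) + J(-1))² = (6*(2 + 6) - (-5 - 1))² = (6*8 - 1*(-6))² = (48 + 6)² = 54² = 2916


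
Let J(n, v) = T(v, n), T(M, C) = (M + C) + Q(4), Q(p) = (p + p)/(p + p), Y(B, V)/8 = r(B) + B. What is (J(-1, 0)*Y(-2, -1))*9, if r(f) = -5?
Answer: 0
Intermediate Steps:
Y(B, V) = -40 + 8*B (Y(B, V) = 8*(-5 + B) = -40 + 8*B)
Q(p) = 1 (Q(p) = (2*p)/((2*p)) = (2*p)*(1/(2*p)) = 1)
T(M, C) = 1 + C + M (T(M, C) = (M + C) + 1 = (C + M) + 1 = 1 + C + M)
J(n, v) = 1 + n + v
(J(-1, 0)*Y(-2, -1))*9 = ((1 - 1 + 0)*(-40 + 8*(-2)))*9 = (0*(-40 - 16))*9 = (0*(-56))*9 = 0*9 = 0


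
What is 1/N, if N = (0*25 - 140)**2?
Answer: 1/19600 ≈ 5.1020e-5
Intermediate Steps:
N = 19600 (N = (0 - 140)**2 = (-140)**2 = 19600)
1/N = 1/19600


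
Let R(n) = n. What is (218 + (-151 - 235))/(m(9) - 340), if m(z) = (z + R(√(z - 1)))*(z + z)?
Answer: 1068/1039 + 216*√2/1039 ≈ 1.3219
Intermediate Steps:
m(z) = 2*z*(z + √(-1 + z)) (m(z) = (z + √(z - 1))*(z + z) = (z + √(-1 + z))*(2*z) = 2*z*(z + √(-1 + z)))
(218 + (-151 - 235))/(m(9) - 340) = (218 + (-151 - 235))/(2*9*(9 + √(-1 + 9)) - 340) = (218 - 386)/(2*9*(9 + √8) - 340) = -168/(2*9*(9 + 2*√2) - 340) = -168/((162 + 36*√2) - 340) = -168/(-178 + 36*√2)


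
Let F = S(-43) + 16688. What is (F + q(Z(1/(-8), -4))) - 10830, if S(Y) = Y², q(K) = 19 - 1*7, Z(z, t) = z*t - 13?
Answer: 7719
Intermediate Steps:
Z(z, t) = -13 + t*z (Z(z, t) = t*z - 13 = -13 + t*z)
q(K) = 12 (q(K) = 19 - 7 = 12)
F = 18537 (F = (-43)² + 16688 = 1849 + 16688 = 18537)
(F + q(Z(1/(-8), -4))) - 10830 = (18537 + 12) - 10830 = 18549 - 10830 = 7719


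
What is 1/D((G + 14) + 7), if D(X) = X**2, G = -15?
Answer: 1/36 ≈ 0.027778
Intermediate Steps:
1/D((G + 14) + 7) = 1/(((-15 + 14) + 7)**2) = 1/((-1 + 7)**2) = 1/(6**2) = 1/36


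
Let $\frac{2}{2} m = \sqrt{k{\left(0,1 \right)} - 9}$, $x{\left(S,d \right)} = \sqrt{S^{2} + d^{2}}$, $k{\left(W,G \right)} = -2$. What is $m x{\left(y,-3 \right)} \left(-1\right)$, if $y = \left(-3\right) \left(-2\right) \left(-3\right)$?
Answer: $- 3 i \sqrt{407} \approx - 60.523 i$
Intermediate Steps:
$y = -18$ ($y = 6 \left(-3\right) = -18$)
$m = i \sqrt{11}$ ($m = \sqrt{-2 - 9} = \sqrt{-11} = i \sqrt{11} \approx 3.3166 i$)
$m x{\left(y,-3 \right)} \left(-1\right) = i \sqrt{11} \sqrt{\left(-18\right)^{2} + \left(-3\right)^{2}} \left(-1\right) = i \sqrt{11} \sqrt{324 + 9} \left(-1\right) = i \sqrt{11} \sqrt{333} \left(-1\right) = i \sqrt{11} \cdot 3 \sqrt{37} \left(-1\right) = 3 i \sqrt{407} \left(-1\right) = - 3 i \sqrt{407}$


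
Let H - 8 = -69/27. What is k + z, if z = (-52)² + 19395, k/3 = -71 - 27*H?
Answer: 21445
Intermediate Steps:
H = 49/9 (H = 8 - 69/27 = 8 - 69*1/27 = 8 - 23/9 = 49/9 ≈ 5.4444)
k = -654 (k = 3*(-71 - 27*49/9) = 3*(-71 - 147) = 3*(-218) = -654)
z = 22099 (z = 2704 + 19395 = 22099)
k + z = -654 + 22099 = 21445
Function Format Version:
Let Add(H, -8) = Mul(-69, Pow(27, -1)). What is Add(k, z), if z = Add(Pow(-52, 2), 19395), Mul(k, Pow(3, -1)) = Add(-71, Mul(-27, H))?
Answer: 21445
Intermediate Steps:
H = Rational(49, 9) (H = Add(8, Mul(-69, Pow(27, -1))) = Add(8, Mul(-69, Rational(1, 27))) = Add(8, Rational(-23, 9)) = Rational(49, 9) ≈ 5.4444)
k = -654 (k = Mul(3, Add(-71, Mul(-27, Rational(49, 9)))) = Mul(3, Add(-71, -147)) = Mul(3, -218) = -654)
z = 22099 (z = Add(2704, 19395) = 22099)
Add(k, z) = Add(-654, 22099) = 21445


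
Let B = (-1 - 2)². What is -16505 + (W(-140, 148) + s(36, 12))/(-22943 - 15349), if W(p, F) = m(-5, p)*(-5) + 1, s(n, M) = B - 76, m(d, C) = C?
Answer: -316005047/19146 ≈ -16505.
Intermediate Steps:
B = 9 (B = (-3)² = 9)
s(n, M) = -67 (s(n, M) = 9 - 76 = -67)
W(p, F) = 1 - 5*p (W(p, F) = p*(-5) + 1 = -5*p + 1 = 1 - 5*p)
-16505 + (W(-140, 148) + s(36, 12))/(-22943 - 15349) = -16505 + ((1 - 5*(-140)) - 67)/(-22943 - 15349) = -16505 + ((1 + 700) - 67)/(-38292) = -16505 + (701 - 67)*(-1/38292) = -16505 + 634*(-1/38292) = -16505 - 317/19146 = -316005047/19146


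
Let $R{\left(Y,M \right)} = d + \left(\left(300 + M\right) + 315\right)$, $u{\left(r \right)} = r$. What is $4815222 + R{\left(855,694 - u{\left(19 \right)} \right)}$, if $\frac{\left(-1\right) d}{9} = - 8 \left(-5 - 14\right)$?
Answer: $4815144$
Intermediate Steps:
$d = -1368$ ($d = - 9 \left(- 8 \left(-5 - 14\right)\right) = - 9 \left(\left(-8\right) \left(-19\right)\right) = \left(-9\right) 152 = -1368$)
$R{\left(Y,M \right)} = -753 + M$ ($R{\left(Y,M \right)} = -1368 + \left(\left(300 + M\right) + 315\right) = -1368 + \left(615 + M\right) = -753 + M$)
$4815222 + R{\left(855,694 - u{\left(19 \right)} \right)} = 4815222 + \left(-753 + \left(694 - 19\right)\right) = 4815222 + \left(-753 + 675\right) = 4815222 - 78 = 4815144$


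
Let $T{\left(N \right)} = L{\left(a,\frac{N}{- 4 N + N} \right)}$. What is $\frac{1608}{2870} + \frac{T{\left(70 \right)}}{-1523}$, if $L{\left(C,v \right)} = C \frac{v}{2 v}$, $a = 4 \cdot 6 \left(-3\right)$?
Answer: $\frac{1276152}{2185505} \approx 0.58392$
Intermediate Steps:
$a = -72$ ($a = 24 \left(-3\right) = -72$)
$L{\left(C,v \right)} = \frac{C}{2}$ ($L{\left(C,v \right)} = C v \frac{1}{2 v} = C \frac{1}{2} = \frac{C}{2}$)
$T{\left(N \right)} = -36$ ($T{\left(N \right)} = \frac{1}{2} \left(-72\right) = -36$)
$\frac{1608}{2870} + \frac{T{\left(70 \right)}}{-1523} = \frac{1608}{2870} - \frac{36}{-1523} = 1608 \cdot \frac{1}{2870} - - \frac{36}{1523} = \frac{804}{1435} + \frac{36}{1523} = \frac{1276152}{2185505}$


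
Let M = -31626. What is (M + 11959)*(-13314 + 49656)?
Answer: -714738114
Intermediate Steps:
(M + 11959)*(-13314 + 49656) = (-31626 + 11959)*(-13314 + 49656) = -19667*36342 = -714738114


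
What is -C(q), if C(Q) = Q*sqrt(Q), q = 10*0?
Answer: 0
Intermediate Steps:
q = 0
C(Q) = Q**(3/2)
-C(q) = -0**(3/2) = -1*0 = 0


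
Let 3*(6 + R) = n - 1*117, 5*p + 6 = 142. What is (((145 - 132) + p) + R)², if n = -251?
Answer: 1760929/225 ≈ 7826.4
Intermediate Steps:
p = 136/5 (p = -6/5 + (⅕)*142 = -6/5 + 142/5 = 136/5 ≈ 27.200)
R = -386/3 (R = -6 + (-251 - 1*117)/3 = -6 + (-251 - 117)/3 = -6 + (⅓)*(-368) = -6 - 368/3 = -386/3 ≈ -128.67)
(((145 - 132) + p) + R)² = (((145 - 132) + 136/5) - 386/3)² = ((13 + 136/5) - 386/3)² = (201/5 - 386/3)² = (-1327/15)² = 1760929/225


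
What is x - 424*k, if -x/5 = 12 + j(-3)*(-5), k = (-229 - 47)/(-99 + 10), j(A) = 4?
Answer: -113464/89 ≈ -1274.9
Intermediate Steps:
k = 276/89 (k = -276/(-89) = -276*(-1/89) = 276/89 ≈ 3.1011)
x = 40 (x = -5*(12 + 4*(-5)) = -5*(12 - 20) = -5*(-8) = 40)
x - 424*k = 40 - 424*276/89 = 40 - 117024/89 = -113464/89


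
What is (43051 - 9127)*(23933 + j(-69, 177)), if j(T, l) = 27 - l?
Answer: 806814492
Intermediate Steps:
(43051 - 9127)*(23933 + j(-69, 177)) = (43051 - 9127)*(23933 + (27 - 1*177)) = 33924*(23933 + (27 - 177)) = 33924*(23933 - 150) = 33924*23783 = 806814492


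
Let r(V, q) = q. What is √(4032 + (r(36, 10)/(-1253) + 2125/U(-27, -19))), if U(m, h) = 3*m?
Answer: √509415095273/11277 ≈ 63.291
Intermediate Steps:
√(4032 + (r(36, 10)/(-1253) + 2125/U(-27, -19))) = √(4032 + (10/(-1253) + 2125/((3*(-27))))) = √(4032 + (10*(-1/1253) + 2125/(-81))) = √(4032 + (-10/1253 + 2125*(-1/81))) = √(4032 + (-10/1253 - 2125/81)) = √(4032 - 2663435/101493) = √(406556341/101493) = √509415095273/11277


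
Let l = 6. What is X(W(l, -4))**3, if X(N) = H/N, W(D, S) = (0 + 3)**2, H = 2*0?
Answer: 0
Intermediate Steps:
H = 0
W(D, S) = 9 (W(D, S) = 3**2 = 9)
X(N) = 0 (X(N) = 0/N = 0)
X(W(l, -4))**3 = 0**3 = 0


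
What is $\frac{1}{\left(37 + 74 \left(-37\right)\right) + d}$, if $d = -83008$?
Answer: $- \frac{1}{85709} \approx -1.1667 \cdot 10^{-5}$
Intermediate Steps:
$\frac{1}{\left(37 + 74 \left(-37\right)\right) + d} = \frac{1}{\left(37 + 74 \left(-37\right)\right) - 83008} = \frac{1}{\left(37 - 2738\right) - 83008} = \frac{1}{-2701 - 83008} = \frac{1}{-85709} = - \frac{1}{85709}$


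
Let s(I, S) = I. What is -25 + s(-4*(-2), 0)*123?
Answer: 959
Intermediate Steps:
-25 + s(-4*(-2), 0)*123 = -25 - 4*(-2)*123 = -25 + 8*123 = -25 + 984 = 959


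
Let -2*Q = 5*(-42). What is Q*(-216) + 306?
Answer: -22374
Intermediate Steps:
Q = 105 (Q = -5*(-42)/2 = -½*(-210) = 105)
Q*(-216) + 306 = 105*(-216) + 306 = -22680 + 306 = -22374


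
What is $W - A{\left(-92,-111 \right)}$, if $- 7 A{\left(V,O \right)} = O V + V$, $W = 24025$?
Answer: $\frac{178295}{7} \approx 25471.0$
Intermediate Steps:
$A{\left(V,O \right)} = - \frac{V}{7} - \frac{O V}{7}$ ($A{\left(V,O \right)} = - \frac{O V + V}{7} = - \frac{V + O V}{7} = - \frac{V}{7} - \frac{O V}{7}$)
$W - A{\left(-92,-111 \right)} = 24025 - \left(- \frac{1}{7}\right) \left(-92\right) \left(1 - 111\right) = 24025 - \left(- \frac{1}{7}\right) \left(-92\right) \left(-110\right) = 24025 - - \frac{10120}{7} = 24025 + \frac{10120}{7} = \frac{178295}{7}$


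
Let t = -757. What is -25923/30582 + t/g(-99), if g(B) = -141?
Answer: 722053/159706 ≈ 4.5211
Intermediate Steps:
-25923/30582 + t/g(-99) = -25923/30582 - 757/(-141) = -25923*1/30582 - 757*(-1/141) = -8641/10194 + 757/141 = 722053/159706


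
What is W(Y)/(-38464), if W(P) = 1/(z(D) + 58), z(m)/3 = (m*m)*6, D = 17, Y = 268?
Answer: -1/202320640 ≈ -4.9426e-9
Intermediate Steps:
z(m) = 18*m² (z(m) = 3*((m*m)*6) = 3*(m²*6) = 3*(6*m²) = 18*m²)
W(P) = 1/5260 (W(P) = 1/(18*17² + 58) = 1/(18*289 + 58) = 1/(5202 + 58) = 1/5260)
W(Y)/(-38464) = (1/5260)/(-38464) = (1/5260)*(-1/38464) = -1/202320640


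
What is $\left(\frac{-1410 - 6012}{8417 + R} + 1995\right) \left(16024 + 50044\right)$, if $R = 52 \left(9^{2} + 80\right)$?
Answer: $\frac{2212394869044}{16789} \approx 1.3178 \cdot 10^{8}$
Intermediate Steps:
$R = 8372$ ($R = 52 \left(81 + 80\right) = 52 \cdot 161 = 8372$)
$\left(\frac{-1410 - 6012}{8417 + R} + 1995\right) \left(16024 + 50044\right) = \left(\frac{-1410 - 6012}{8417 + 8372} + 1995\right) \left(16024 + 50044\right) = \left(- \frac{7422}{16789} + 1995\right) 66068 = \frac{33486633}{16789} \cdot 66068 = \frac{2212394869044}{16789}$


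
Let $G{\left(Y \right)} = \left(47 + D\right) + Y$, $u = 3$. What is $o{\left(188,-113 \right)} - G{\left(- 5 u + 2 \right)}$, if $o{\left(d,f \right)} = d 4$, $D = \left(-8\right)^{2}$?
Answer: $654$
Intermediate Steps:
$D = 64$
$o{\left(d,f \right)} = 4 d$
$G{\left(Y \right)} = 111 + Y$ ($G{\left(Y \right)} = \left(47 + 64\right) + Y = 111 + Y$)
$o{\left(188,-113 \right)} - G{\left(- 5 u + 2 \right)} = 4 \cdot 188 - \left(111 + \left(\left(-5\right) 3 + 2\right)\right) = 752 - \left(111 + \left(-15 + 2\right)\right) = 752 - \left(111 - 13\right) = 752 - 98 = 654$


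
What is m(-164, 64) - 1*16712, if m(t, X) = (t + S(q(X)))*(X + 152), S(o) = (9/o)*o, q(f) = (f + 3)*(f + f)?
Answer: -50192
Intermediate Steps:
q(f) = 2*f*(3 + f) (q(f) = (3 + f)*(2*f) = 2*f*(3 + f))
S(o) = 9
m(t, X) = (9 + t)*(152 + X) (m(t, X) = (t + 9)*(X + 152) = (9 + t)*(152 + X))
m(-164, 64) - 1*16712 = (1368 + 9*64 + 152*(-164) + 64*(-164)) - 1*16712 = (1368 + 576 - 24928 - 10496) - 16712 = -33480 - 16712 = -50192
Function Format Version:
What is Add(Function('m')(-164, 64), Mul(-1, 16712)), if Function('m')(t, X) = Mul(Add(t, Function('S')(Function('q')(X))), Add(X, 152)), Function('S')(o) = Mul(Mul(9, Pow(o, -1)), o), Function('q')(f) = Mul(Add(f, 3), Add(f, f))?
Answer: -50192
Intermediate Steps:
Function('q')(f) = Mul(2, f, Add(3, f)) (Function('q')(f) = Mul(Add(3, f), Mul(2, f)) = Mul(2, f, Add(3, f)))
Function('S')(o) = 9
Function('m')(t, X) = Mul(Add(9, t), Add(152, X)) (Function('m')(t, X) = Mul(Add(t, 9), Add(X, 152)) = Mul(Add(9, t), Add(152, X)))
Add(Function('m')(-164, 64), Mul(-1, 16712)) = Add(Add(1368, Mul(9, 64), Mul(152, -164), Mul(64, -164)), Mul(-1, 16712)) = Add(Add(1368, 576, -24928, -10496), -16712) = Add(-33480, -16712) = -50192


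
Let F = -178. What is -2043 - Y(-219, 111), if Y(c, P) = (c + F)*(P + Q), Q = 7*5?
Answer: 55919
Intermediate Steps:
Q = 35
Y(c, P) = (-178 + c)*(35 + P) (Y(c, P) = (c - 178)*(P + 35) = (-178 + c)*(35 + P))
-2043 - Y(-219, 111) = -2043 - (-6230 - 178*111 + 35*(-219) + 111*(-219)) = -2043 - (-6230 - 19758 - 7665 - 24309) = -2043 - 1*(-57962) = -2043 + 57962 = 55919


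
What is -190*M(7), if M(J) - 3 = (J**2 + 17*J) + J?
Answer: -33820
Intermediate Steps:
M(J) = 3 + J**2 + 18*J (M(J) = 3 + ((J**2 + 17*J) + J) = 3 + (J**2 + 18*J) = 3 + J**2 + 18*J)
-190*M(7) = -190*(3 + 7**2 + 18*7) = -190*(3 + 49 + 126) = -190*178 = -33820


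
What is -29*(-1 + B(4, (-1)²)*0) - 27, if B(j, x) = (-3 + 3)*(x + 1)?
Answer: 2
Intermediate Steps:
B(j, x) = 0 (B(j, x) = 0*(1 + x) = 0)
-29*(-1 + B(4, (-1)²)*0) - 27 = -29*(-1 + 0*0) - 27 = -29*(-1 + 0) - 27 = -29*(-1) - 27 = 29 - 27 = 2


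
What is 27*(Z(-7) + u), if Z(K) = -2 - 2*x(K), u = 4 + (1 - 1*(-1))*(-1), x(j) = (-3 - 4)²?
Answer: -2646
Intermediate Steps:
x(j) = 49 (x(j) = (-7)² = 49)
u = 2 (u = 4 + (1 + 1)*(-1) = 4 + 2*(-1) = 4 - 2 = 2)
Z(K) = -100 (Z(K) = -2 - 2*49 = -2 - 98 = -100)
27*(Z(-7) + u) = 27*(-100 + 2) = 27*(-98) = -2646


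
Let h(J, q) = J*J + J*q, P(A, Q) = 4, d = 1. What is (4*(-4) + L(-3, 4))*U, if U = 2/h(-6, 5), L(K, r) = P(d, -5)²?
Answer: 0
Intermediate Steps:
h(J, q) = J² + J*q
L(K, r) = 16 (L(K, r) = 4² = 16)
U = ⅓ (U = 2/((-6*(-6 + 5))) = 2/((-6*(-1))) = 2/6 = 2*(⅙) = ⅓ ≈ 0.33333)
(4*(-4) + L(-3, 4))*U = (4*(-4) + 16)*(⅓) = (-16 + 16)*(⅓) = 0*(⅓) = 0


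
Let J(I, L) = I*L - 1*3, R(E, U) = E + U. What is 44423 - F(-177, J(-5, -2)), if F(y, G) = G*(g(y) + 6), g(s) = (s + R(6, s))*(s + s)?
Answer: -817963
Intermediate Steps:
J(I, L) = -3 + I*L (J(I, L) = I*L - 3 = -3 + I*L)
g(s) = 2*s*(6 + 2*s) (g(s) = (s + (6 + s))*(s + s) = (6 + 2*s)*(2*s) = 2*s*(6 + 2*s))
F(y, G) = G*(6 + 4*y*(3 + y)) (F(y, G) = G*(4*y*(3 + y) + 6) = G*(6 + 4*y*(3 + y)))
44423 - F(-177, J(-5, -2)) = 44423 - 2*(-3 - 5*(-2))*(3 + 2*(-177)*(3 - 177)) = 44423 - 2*(-3 + 10)*(3 + 2*(-177)*(-174)) = 44423 - 2*7*(3 + 61596) = 44423 - 2*7*61599 = 44423 - 1*862386 = 44423 - 862386 = -817963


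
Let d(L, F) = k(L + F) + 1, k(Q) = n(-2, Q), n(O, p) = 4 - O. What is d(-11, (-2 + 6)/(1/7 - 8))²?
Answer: 49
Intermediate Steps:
k(Q) = 6 (k(Q) = 4 - 1*(-2) = 4 + 2 = 6)
d(L, F) = 7 (d(L, F) = 6 + 1 = 7)
d(-11, (-2 + 6)/(1/7 - 8))² = 7² = 49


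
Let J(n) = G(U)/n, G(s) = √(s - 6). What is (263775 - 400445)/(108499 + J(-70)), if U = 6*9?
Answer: -18164983954250/14420740426213 - 9566900*√3/14420740426213 ≈ -1.2596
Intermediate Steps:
U = 54
G(s) = √(-6 + s)
J(n) = 4*√3/n (J(n) = √(-6 + 54)/n = √48/n = (4*√3)/n = 4*√3/n)
(263775 - 400445)/(108499 + J(-70)) = (263775 - 400445)/(108499 + 4*√3/(-70)) = -136670/(108499 + 4*√3*(-1/70)) = -136670/(108499 - 2*√3/35)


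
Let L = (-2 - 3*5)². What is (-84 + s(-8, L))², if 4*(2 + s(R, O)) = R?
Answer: 7744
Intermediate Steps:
L = 289 (L = (-2 - 15)² = (-17)² = 289)
s(R, O) = -2 + R/4
(-84 + s(-8, L))² = (-84 + (-2 + (¼)*(-8)))² = (-84 + (-2 - 2))² = (-84 - 4)² = (-88)² = 7744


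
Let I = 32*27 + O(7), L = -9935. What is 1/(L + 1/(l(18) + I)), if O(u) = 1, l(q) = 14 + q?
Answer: -897/8911694 ≈ -0.00010065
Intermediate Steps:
I = 865 (I = 32*27 + 1 = 864 + 1 = 865)
1/(L + 1/(l(18) + I)) = 1/(-9935 + 1/((14 + 18) + 865)) = 1/(-9935 + 1/(32 + 865)) = 1/(-9935 + 1/897) = 1/(-8911694/897) = -897/8911694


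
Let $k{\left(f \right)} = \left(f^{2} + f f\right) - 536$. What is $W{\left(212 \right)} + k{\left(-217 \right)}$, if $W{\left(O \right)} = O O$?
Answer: $138586$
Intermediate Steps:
$W{\left(O \right)} = O^{2}$
$k{\left(f \right)} = -536 + 2 f^{2}$ ($k{\left(f \right)} = \left(f^{2} + f^{2}\right) - 536 = 2 f^{2} - 536 = -536 + 2 f^{2}$)
$W{\left(212 \right)} + k{\left(-217 \right)} = 212^{2} - \left(536 - 2 \left(-217\right)^{2}\right) = 44944 + \left(-536 + 2 \cdot 47089\right) = 44944 + \left(-536 + 94178\right) = 44944 + 93642 = 138586$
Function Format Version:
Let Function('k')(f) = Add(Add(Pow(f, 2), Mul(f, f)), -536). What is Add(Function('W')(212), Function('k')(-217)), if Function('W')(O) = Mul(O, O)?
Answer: 138586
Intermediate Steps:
Function('W')(O) = Pow(O, 2)
Function('k')(f) = Add(-536, Mul(2, Pow(f, 2))) (Function('k')(f) = Add(Add(Pow(f, 2), Pow(f, 2)), -536) = Add(Mul(2, Pow(f, 2)), -536) = Add(-536, Mul(2, Pow(f, 2))))
Add(Function('W')(212), Function('k')(-217)) = Add(Pow(212, 2), Add(-536, Mul(2, Pow(-217, 2)))) = Add(44944, Add(-536, Mul(2, 47089))) = Add(44944, Add(-536, 94178)) = Add(44944, 93642) = 138586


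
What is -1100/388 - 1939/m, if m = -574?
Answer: 4319/7954 ≈ 0.54300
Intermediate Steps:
-1100/388 - 1939/m = -1100/388 - 1939/(-574) = -1100*1/388 - 1939*(-1/574) = -275/97 + 277/82 = 4319/7954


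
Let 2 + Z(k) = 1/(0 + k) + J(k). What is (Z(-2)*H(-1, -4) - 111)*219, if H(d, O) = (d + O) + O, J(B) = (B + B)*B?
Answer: -70299/2 ≈ -35150.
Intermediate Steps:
J(B) = 2*B**2 (J(B) = (2*B)*B = 2*B**2)
H(d, O) = d + 2*O (H(d, O) = (O + d) + O = d + 2*O)
Z(k) = -2 + 1/k + 2*k**2 (Z(k) = -2 + (1/(0 + k) + 2*k**2) = -2 + (1/k + 2*k**2) = -2 + 1/k + 2*k**2)
(Z(-2)*H(-1, -4) - 111)*219 = ((-2 + 1/(-2) + 2*(-2)**2)*(-1 + 2*(-4)) - 111)*219 = ((-2 - 1/2 + 2*4)*(-1 - 8) - 111)*219 = ((-2 - 1/2 + 8)*(-9) - 111)*219 = ((11/2)*(-9) - 111)*219 = (-99/2 - 111)*219 = -321/2*219 = -70299/2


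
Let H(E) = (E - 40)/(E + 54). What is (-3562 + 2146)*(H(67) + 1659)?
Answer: -284284656/121 ≈ -2.3495e+6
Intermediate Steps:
H(E) = (-40 + E)/(54 + E)
(-3562 + 2146)*(H(67) + 1659) = (-3562 + 2146)*((-40 + 67)/(54 + 67) + 1659) = -1416*(27/121 + 1659) = -1416*200766/121 = -284284656/121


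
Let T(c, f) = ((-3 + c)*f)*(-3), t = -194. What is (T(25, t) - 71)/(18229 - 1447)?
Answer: 12733/16782 ≈ 0.75873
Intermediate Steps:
T(c, f) = -3*f*(-3 + c) (T(c, f) = (f*(-3 + c))*(-3) = -3*f*(-3 + c))
(T(25, t) - 71)/(18229 - 1447) = (3*(-194)*(3 - 1*25) - 71)/(18229 - 1447) = (3*(-194)*(3 - 25) - 71)/16782 = (3*(-194)*(-22) - 71)*(1/16782) = (12804 - 71)*(1/16782) = 12733*(1/16782) = 12733/16782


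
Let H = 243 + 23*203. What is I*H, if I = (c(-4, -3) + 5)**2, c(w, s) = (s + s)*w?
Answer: 4130992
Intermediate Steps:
c(w, s) = 2*s*w (c(w, s) = (2*s)*w = 2*s*w)
I = 841 (I = (2*(-3)*(-4) + 5)**2 = (24 + 5)**2 = 29**2 = 841)
H = 4912 (H = 243 + 4669 = 4912)
I*H = 841*4912 = 4130992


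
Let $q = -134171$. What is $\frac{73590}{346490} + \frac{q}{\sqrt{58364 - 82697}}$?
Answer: $\frac{7359}{34649} + \frac{134171 i \sqrt{24333}}{24333} \approx 0.21239 + 860.12 i$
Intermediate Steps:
$\frac{73590}{346490} + \frac{q}{\sqrt{58364 - 82697}} = \frac{73590}{346490} - \frac{134171}{\sqrt{58364 - 82697}} = 73590 \cdot \frac{1}{346490} - \frac{134171}{\sqrt{-24333}} = \frac{7359}{34649} - \frac{134171}{i \sqrt{24333}} = \frac{7359}{34649} - 134171 \left(- \frac{i \sqrt{24333}}{24333}\right) = \frac{7359}{34649} + \frac{134171 i \sqrt{24333}}{24333}$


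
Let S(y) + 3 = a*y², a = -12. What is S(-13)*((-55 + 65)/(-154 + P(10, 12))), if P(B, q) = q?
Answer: 10155/71 ≈ 143.03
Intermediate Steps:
S(y) = -3 - 12*y²
S(-13)*((-55 + 65)/(-154 + P(10, 12))) = (-3 - 12*(-13)²)*((-55 + 65)/(-154 + 12)) = (-3 - 12*169)*(10/(-142)) = (-3 - 2028)*(10*(-1/142)) = -2031*(-5/71) = 10155/71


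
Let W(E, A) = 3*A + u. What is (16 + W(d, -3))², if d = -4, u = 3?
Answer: 100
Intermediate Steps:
W(E, A) = 3 + 3*A (W(E, A) = 3*A + 3 = 3 + 3*A)
(16 + W(d, -3))² = (16 + (3 + 3*(-3)))² = (16 + (3 - 9))² = (16 - 6)² = 10² = 100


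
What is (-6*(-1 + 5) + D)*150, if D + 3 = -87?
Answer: -17100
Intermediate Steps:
D = -90 (D = -3 - 87 = -90)
(-6*(-1 + 5) + D)*150 = (-6*(-1 + 5) - 90)*150 = (-6*4 - 90)*150 = (-24 - 90)*150 = -114*150 = -17100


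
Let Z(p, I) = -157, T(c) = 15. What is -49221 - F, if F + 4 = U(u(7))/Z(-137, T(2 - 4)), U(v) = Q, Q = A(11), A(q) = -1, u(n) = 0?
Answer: -7727070/157 ≈ -49217.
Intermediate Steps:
Q = -1
U(v) = -1
F = -627/157 (F = -4 - 1/(-157) = -4 - 1*(-1/157) = -4 + 1/157 = -627/157 ≈ -3.9936)
-49221 - F = -49221 - 1*(-627/157) = -49221 + 627/157 = -7727070/157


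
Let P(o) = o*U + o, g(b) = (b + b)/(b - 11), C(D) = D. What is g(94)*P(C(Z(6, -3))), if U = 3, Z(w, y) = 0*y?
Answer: 0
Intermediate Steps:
Z(w, y) = 0
g(b) = 2*b/(-11 + b) (g(b) = (2*b)/(-11 + b) = 2*b/(-11 + b))
P(o) = 4*o (P(o) = o*3 + o = 3*o + o = 4*o)
g(94)*P(C(Z(6, -3))) = (2*94/(-11 + 94))*(4*0) = (2*94/83)*0 = (2*94*(1/83))*0 = (188/83)*0 = 0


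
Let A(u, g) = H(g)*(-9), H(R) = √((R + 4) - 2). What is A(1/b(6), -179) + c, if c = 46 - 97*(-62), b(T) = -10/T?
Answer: 6060 - 9*I*√177 ≈ 6060.0 - 119.74*I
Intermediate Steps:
H(R) = √(2 + R) (H(R) = √((4 + R) - 2) = √(2 + R))
c = 6060 (c = 46 + 6014 = 6060)
A(u, g) = -9*√(2 + g) (A(u, g) = √(2 + g)*(-9) = -9*√(2 + g))
A(1/b(6), -179) + c = -9*√(2 - 179) + 6060 = -9*I*√177 + 6060 = 6060 - 9*I*√177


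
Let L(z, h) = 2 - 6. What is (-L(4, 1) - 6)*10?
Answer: -20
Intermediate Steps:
L(z, h) = -4
(-L(4, 1) - 6)*10 = (-1*(-4) - 6)*10 = (4 - 6)*10 = -2*10 = -20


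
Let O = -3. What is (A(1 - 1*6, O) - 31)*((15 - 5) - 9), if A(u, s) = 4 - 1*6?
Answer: -33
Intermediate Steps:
A(u, s) = -2 (A(u, s) = 4 - 6 = -2)
(A(1 - 1*6, O) - 31)*((15 - 5) - 9) = (-2 - 31)*((15 - 5) - 9) = -33*(10 - 9) = -33*1 = -33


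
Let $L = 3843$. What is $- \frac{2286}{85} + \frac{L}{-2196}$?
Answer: $- \frac{9739}{340} \approx -28.644$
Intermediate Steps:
$- \frac{2286}{85} + \frac{L}{-2196} = - \frac{2286}{85} + \frac{3843}{-2196} = \left(-2286\right) \frac{1}{85} + 3843 \left(- \frac{1}{2196}\right) = - \frac{2286}{85} - \frac{7}{4} = - \frac{9739}{340}$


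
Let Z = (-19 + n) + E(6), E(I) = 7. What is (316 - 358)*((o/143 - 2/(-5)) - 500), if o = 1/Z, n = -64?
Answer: 570113649/27170 ≈ 20983.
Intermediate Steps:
Z = -76 (Z = (-19 - 64) + 7 = -83 + 7 = -76)
o = -1/76 (o = 1/(-76) = -1/76 ≈ -0.013158)
(316 - 358)*((o/143 - 2/(-5)) - 500) = (316 - 358)*((-1/76/143 - 2/(-5)) - 500) = -42*((-1/76*1/143 - 2*(-⅕)) - 500) = -42*((-1/10868 + ⅖) - 500) = -42*(21731/54340 - 500) = -42*(-27148269/54340) = 570113649/27170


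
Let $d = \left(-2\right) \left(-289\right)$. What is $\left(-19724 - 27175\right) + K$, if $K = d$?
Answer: $-46321$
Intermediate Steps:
$d = 578$
$K = 578$
$\left(-19724 - 27175\right) + K = \left(-19724 - 27175\right) + 578 = -46899 + 578 = -46321$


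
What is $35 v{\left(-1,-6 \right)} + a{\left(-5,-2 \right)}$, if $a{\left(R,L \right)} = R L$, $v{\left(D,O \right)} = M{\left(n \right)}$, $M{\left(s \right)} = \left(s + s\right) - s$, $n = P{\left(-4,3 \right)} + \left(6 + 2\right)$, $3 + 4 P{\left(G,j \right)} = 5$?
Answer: $\frac{615}{2} \approx 307.5$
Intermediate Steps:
$P{\left(G,j \right)} = \frac{1}{2}$ ($P{\left(G,j \right)} = - \frac{3}{4} + \frac{1}{4} \cdot 5 = - \frac{3}{4} + \frac{5}{4} = \frac{1}{2}$)
$n = \frac{17}{2}$ ($n = \frac{1}{2} + \left(6 + 2\right) = \frac{1}{2} + 8 = \frac{17}{2} \approx 8.5$)
$M{\left(s \right)} = s$ ($M{\left(s \right)} = 2 s - s = s$)
$v{\left(D,O \right)} = \frac{17}{2}$
$a{\left(R,L \right)} = L R$
$35 v{\left(-1,-6 \right)} + a{\left(-5,-2 \right)} = 35 \cdot \frac{17}{2} - -10 = \frac{595}{2} + 10 = \frac{615}{2}$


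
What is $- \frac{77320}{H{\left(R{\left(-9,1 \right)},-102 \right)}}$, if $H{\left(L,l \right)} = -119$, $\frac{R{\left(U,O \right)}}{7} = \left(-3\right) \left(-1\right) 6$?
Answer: $\frac{77320}{119} \approx 649.75$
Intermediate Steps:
$R{\left(U,O \right)} = 126$ ($R{\left(U,O \right)} = 7 \left(-3\right) \left(-1\right) 6 = 7 \cdot 3 \cdot 6 = 7 \cdot 18 = 126$)
$- \frac{77320}{H{\left(R{\left(-9,1 \right)},-102 \right)}} = - \frac{77320}{-119} = \left(-77320\right) \left(- \frac{1}{119}\right) = \frac{77320}{119}$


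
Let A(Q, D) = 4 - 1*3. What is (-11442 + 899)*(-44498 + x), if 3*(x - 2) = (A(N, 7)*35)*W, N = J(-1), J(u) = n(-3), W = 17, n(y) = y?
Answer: 1401090899/3 ≈ 4.6703e+8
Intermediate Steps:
J(u) = -3
N = -3
A(Q, D) = 1 (A(Q, D) = 4 - 3 = 1)
x = 601/3 (x = 2 + ((1*35)*17)/3 = 2 + (35*17)/3 = 2 + (⅓)*595 = 2 + 595/3 = 601/3 ≈ 200.33)
(-11442 + 899)*(-44498 + x) = (-11442 + 899)*(-44498 + 601/3) = -10543*(-132893/3) = 1401090899/3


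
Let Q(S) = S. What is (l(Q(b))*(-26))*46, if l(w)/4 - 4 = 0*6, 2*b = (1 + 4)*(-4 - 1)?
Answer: -19136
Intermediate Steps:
b = -25/2 (b = ((1 + 4)*(-4 - 1))/2 = (5*(-5))/2 = (1/2)*(-25) = -25/2 ≈ -12.500)
l(w) = 16 (l(w) = 16 + 4*(0*6) = 16 + 4*0 = 16 + 0 = 16)
(l(Q(b))*(-26))*46 = (16*(-26))*46 = -416*46 = -19136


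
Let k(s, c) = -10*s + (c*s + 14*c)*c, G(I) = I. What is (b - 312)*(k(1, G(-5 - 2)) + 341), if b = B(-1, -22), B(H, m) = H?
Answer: -333658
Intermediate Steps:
b = -1
k(s, c) = -10*s + c*(14*c + c*s) (k(s, c) = -10*s + (14*c + c*s)*c = -10*s + c*(14*c + c*s))
(b - 312)*(k(1, G(-5 - 2)) + 341) = (-1 - 312)*((-10*1 + 14*(-5 - 2)² + 1*(-5 - 2)²) + 341) = -313*((-10 + 14*(-7)² + 1*(-7)²) + 341) = -313*((-10 + 14*49 + 1*49) + 341) = -313*((-10 + 686 + 49) + 341) = -313*(725 + 341) = -313*1066 = -333658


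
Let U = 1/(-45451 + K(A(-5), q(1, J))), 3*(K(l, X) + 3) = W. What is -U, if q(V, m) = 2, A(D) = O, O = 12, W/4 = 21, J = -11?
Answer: 1/45426 ≈ 2.2014e-5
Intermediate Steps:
W = 84 (W = 4*21 = 84)
A(D) = 12
K(l, X) = 25 (K(l, X) = -3 + (⅓)*84 = -3 + 28 = 25)
U = -1/45426 (U = 1/(-45451 + 25) = 1/(-45426) = -1/45426 ≈ -2.2014e-5)
-U = -1*(-1/45426) = 1/45426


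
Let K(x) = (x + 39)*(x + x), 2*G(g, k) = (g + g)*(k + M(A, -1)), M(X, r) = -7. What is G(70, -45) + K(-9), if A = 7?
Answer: -4180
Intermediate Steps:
G(g, k) = g*(-7 + k) (G(g, k) = ((g + g)*(k - 7))/2 = ((2*g)*(-7 + k))/2 = (2*g*(-7 + k))/2 = g*(-7 + k))
K(x) = 2*x*(39 + x) (K(x) = (39 + x)*(2*x) = 2*x*(39 + x))
G(70, -45) + K(-9) = 70*(-7 - 45) + 2*(-9)*(39 - 9) = 70*(-52) + 2*(-9)*30 = -3640 - 540 = -4180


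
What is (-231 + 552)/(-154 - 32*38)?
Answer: -321/1370 ≈ -0.23431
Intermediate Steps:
(-231 + 552)/(-154 - 32*38) = 321/(-154 - 1216) = 321/(-1370) = 321*(-1/1370) = -321/1370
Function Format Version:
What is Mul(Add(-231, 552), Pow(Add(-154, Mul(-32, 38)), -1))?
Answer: Rational(-321, 1370) ≈ -0.23431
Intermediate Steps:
Mul(Add(-231, 552), Pow(Add(-154, Mul(-32, 38)), -1)) = Mul(321, Pow(Add(-154, -1216), -1)) = Mul(321, Pow(-1370, -1)) = Mul(321, Rational(-1, 1370)) = Rational(-321, 1370)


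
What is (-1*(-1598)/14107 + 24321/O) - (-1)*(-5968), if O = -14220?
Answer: -399170121169/66867180 ≈ -5969.6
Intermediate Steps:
(-1*(-1598)/14107 + 24321/O) - (-1)*(-5968) = (-1*(-1598)/14107 + 24321/(-14220)) - (-1)*(-5968) = (1598*(1/14107) + 24321*(-1/14220)) - 1*5968 = (1598/14107 - 8107/4740) - 5968 = -106790929/66867180 - 5968 = -399170121169/66867180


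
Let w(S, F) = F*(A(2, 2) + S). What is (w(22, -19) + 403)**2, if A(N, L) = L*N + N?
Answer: 16641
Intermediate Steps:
A(N, L) = N + L*N
w(S, F) = F*(6 + S) (w(S, F) = F*(2*(1 + 2) + S) = F*(2*3 + S) = F*(6 + S))
(w(22, -19) + 403)**2 = (-19*(6 + 22) + 403)**2 = (-19*28 + 403)**2 = (-532 + 403)**2 = (-129)**2 = 16641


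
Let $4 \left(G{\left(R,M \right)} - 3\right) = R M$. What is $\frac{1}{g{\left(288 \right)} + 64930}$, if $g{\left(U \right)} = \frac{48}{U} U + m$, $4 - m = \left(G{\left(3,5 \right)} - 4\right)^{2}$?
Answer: $\frac{16}{1039591} \approx 1.5391 \cdot 10^{-5}$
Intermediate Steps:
$G{\left(R,M \right)} = 3 + \frac{M R}{4}$ ($G{\left(R,M \right)} = 3 + \frac{R M}{4} = 3 + \frac{M R}{4}$)
$m = - \frac{57}{16}$ ($m = 4 - \left(\left(3 + \frac{1}{4} \cdot 5 \cdot 3\right) - 4\right)^{2} = 4 - \left(\left(3 + \frac{15}{4}\right) - 4\right)^{2} = 4 - \left(\frac{27}{4} - 4\right)^{2} = 4 - \left(\frac{11}{4}\right)^{2} = 4 - \frac{121}{16} = - \frac{57}{16} \approx -3.5625$)
$g{\left(U \right)} = \frac{711}{16}$ ($g{\left(U \right)} = \frac{48}{U} U - \frac{57}{16} = 48 - \frac{57}{16} = \frac{711}{16}$)
$\frac{1}{g{\left(288 \right)} + 64930} = \frac{1}{\frac{711}{16} + 64930} = \frac{1}{\frac{1039591}{16}} = \frac{16}{1039591}$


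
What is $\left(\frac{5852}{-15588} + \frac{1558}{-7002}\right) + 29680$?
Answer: $\frac{14997328342}{505311} \approx 29679.0$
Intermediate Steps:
$\left(\frac{5852}{-15588} + \frac{1558}{-7002}\right) + 29680 = \left(5852 \left(- \frac{1}{15588}\right) + 1558 \left(- \frac{1}{7002}\right)\right) + 29680 = \left(- \frac{1463}{3897} - \frac{779}{3501}\right) + 29680 = - \frac{302138}{505311} + 29680 = \frac{14997328342}{505311}$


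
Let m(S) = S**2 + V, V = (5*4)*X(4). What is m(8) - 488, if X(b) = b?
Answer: -344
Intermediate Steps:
V = 80 (V = (5*4)*4 = 20*4 = 80)
m(S) = 80 + S**2 (m(S) = S**2 + 80 = 80 + S**2)
m(8) - 488 = (80 + 8**2) - 488 = (80 + 64) - 488 = 144 - 488 = -344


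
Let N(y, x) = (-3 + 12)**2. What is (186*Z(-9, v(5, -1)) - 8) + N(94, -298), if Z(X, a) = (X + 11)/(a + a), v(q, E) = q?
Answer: 551/5 ≈ 110.20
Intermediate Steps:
N(y, x) = 81 (N(y, x) = 9**2 = 81)
Z(X, a) = (11 + X)/(2*a) (Z(X, a) = (11 + X)/((2*a)) = (11 + X)*(1/(2*a)) = (11 + X)/(2*a))
(186*Z(-9, v(5, -1)) - 8) + N(94, -298) = (186*((1/2)*(11 - 9)/5) - 8) + 81 = (186*((1/2)*(1/5)*2) - 8) + 81 = (186*(1/5) - 8) + 81 = (186/5 - 8) + 81 = 146/5 + 81 = 551/5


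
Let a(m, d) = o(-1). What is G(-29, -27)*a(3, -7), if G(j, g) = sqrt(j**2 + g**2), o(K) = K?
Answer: -sqrt(1570) ≈ -39.623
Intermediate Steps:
a(m, d) = -1
G(j, g) = sqrt(g**2 + j**2)
G(-29, -27)*a(3, -7) = sqrt((-27)**2 + (-29)**2)*(-1) = sqrt(729 + 841)*(-1) = sqrt(1570)*(-1) = -sqrt(1570)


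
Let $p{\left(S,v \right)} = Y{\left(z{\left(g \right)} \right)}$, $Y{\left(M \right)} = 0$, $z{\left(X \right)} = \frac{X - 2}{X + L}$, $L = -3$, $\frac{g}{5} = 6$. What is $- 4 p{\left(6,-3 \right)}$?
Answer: $0$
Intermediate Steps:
$g = 30$ ($g = 5 \cdot 6 = 30$)
$z{\left(X \right)} = \frac{-2 + X}{-3 + X}$ ($z{\left(X \right)} = \frac{X - 2}{X - 3} = \frac{-2 + X}{-3 + X}$)
$p{\left(S,v \right)} = 0$
$- 4 p{\left(6,-3 \right)} = \left(-4\right) 0 = 0$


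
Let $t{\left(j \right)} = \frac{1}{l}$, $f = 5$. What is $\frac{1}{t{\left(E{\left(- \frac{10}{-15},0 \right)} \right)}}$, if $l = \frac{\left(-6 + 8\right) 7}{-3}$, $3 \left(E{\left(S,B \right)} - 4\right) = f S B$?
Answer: $- \frac{14}{3} \approx -4.6667$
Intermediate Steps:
$E{\left(S,B \right)} = 4 + \frac{5 B S}{3}$ ($E{\left(S,B \right)} = 4 + \frac{5 S B}{3} = 4 + \frac{5 B S}{3}$)
$l = - \frac{14}{3}$ ($l = 2 \cdot 7 \left(- \frac{1}{3}\right) = 14 \left(- \frac{1}{3}\right) = - \frac{14}{3} \approx -4.6667$)
$t{\left(j \right)} = - \frac{3}{14}$ ($t{\left(j \right)} = \frac{1}{- \frac{14}{3}} = - \frac{3}{14}$)
$\frac{1}{t{\left(E{\left(- \frac{10}{-15},0 \right)} \right)}} = \frac{1}{- \frac{3}{14}} = - \frac{14}{3}$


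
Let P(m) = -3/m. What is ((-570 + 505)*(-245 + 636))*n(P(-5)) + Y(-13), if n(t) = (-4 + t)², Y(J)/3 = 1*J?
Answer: -1469182/5 ≈ -2.9384e+5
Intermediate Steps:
Y(J) = 3*J (Y(J) = 3*(1*J) = 3*J)
((-570 + 505)*(-245 + 636))*n(P(-5)) + Y(-13) = ((-570 + 505)*(-245 + 636))*(-4 - 3/(-5))² + 3*(-13) = (-65*391)*(-4 - 3*(-⅕))² - 39 = -25415*(-4 + ⅗)² - 39 = -25415*(-17/5)² - 39 = -25415*289/25 - 39 = -1468987/5 - 39 = -1469182/5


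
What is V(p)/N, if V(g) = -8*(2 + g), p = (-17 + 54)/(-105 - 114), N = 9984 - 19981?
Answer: 3208/2189343 ≈ 0.0014653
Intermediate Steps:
N = -9997
p = -37/219 (p = 37/(-219) = 37*(-1/219) = -37/219 ≈ -0.16895)
V(g) = -16 - 8*g
V(p)/N = (-16 - 8*(-37/219))/(-9997) = (-16 + 296/219)*(-1/9997) = -3208/219*(-1/9997) = 3208/2189343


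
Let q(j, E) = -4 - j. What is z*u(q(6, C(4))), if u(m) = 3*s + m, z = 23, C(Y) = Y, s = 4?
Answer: 46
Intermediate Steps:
u(m) = 12 + m (u(m) = 3*4 + m = 12 + m)
z*u(q(6, C(4))) = 23*(12 + (-4 - 1*6)) = 23*(12 + (-4 - 6)) = 23*(12 - 10) = 23*2 = 46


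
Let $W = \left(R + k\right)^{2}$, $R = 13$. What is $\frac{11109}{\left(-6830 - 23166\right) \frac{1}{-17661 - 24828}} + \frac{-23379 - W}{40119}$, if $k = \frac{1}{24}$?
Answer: $\frac{2726765983794709}{173290971456} \approx 15735.0$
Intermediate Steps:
$k = \frac{1}{24} \approx 0.041667$
$W = \frac{97969}{576}$ ($W = \left(13 + \frac{1}{24}\right)^{2} = \left(\frac{313}{24}\right)^{2} = \frac{97969}{576} \approx 170.08$)
$\frac{11109}{\left(-6830 - 23166\right) \frac{1}{-17661 - 24828}} + \frac{-23379 - W}{40119} = \frac{11109}{\left(-6830 - 23166\right) \frac{1}{-17661 - 24828}} + \frac{-23379 - \frac{97969}{576}}{40119} = \frac{11109}{\left(-29996\right) \frac{1}{-42489}} + \left(-23379 - \frac{97969}{576}\right) \frac{1}{40119} = \frac{11109}{\left(-29996\right) \left(- \frac{1}{42489}\right)} - \frac{13564273}{23108544} = \frac{11109}{\frac{29996}{42489}} - \frac{13564273}{23108544} = 11109 \cdot \frac{42489}{29996} - \frac{13564273}{23108544} = \frac{472010301}{29996} - \frac{13564273}{23108544} = \frac{2726765983794709}{173290971456}$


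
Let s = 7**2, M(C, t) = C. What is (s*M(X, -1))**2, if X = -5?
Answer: 60025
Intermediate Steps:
s = 49
(s*M(X, -1))**2 = (49*(-5))**2 = (-245)**2 = 60025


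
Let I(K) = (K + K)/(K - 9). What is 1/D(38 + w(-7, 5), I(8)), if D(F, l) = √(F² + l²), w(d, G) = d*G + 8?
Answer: √377/377 ≈ 0.051503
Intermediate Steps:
w(d, G) = 8 + G*d (w(d, G) = G*d + 8 = 8 + G*d)
I(K) = 2*K/(-9 + K) (I(K) = (2*K)/(-9 + K) = 2*K/(-9 + K))
1/D(38 + w(-7, 5), I(8)) = 1/(√((38 + (8 + 5*(-7)))² + (2*8/(-9 + 8))²)) = 1/(√((38 + (8 - 35))² + (2*8/(-1))²)) = 1/(√((38 - 27)² + (2*8*(-1))²)) = 1/(√(11² + (-16)²)) = 1/(√(121 + 256)) = 1/(√377) = √377/377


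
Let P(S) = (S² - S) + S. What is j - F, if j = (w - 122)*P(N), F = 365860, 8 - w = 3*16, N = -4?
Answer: -368452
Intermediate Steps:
P(S) = S²
w = -40 (w = 8 - 3*16 = 8 - 1*48 = 8 - 48 = -40)
j = -2592 (j = (-40 - 122)*(-4)² = -162*16 = -2592)
j - F = -2592 - 1*365860 = -2592 - 365860 = -368452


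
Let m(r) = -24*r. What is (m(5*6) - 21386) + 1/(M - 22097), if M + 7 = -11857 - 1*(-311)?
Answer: -743866901/33650 ≈ -22106.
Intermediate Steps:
M = -11553 (M = -7 + (-11857 - 1*(-311)) = -7 + (-11857 + 311) = -7 - 11546 = -11553)
(m(5*6) - 21386) + 1/(M - 22097) = (-120*6 - 21386) + 1/(-11553 - 22097) = (-24*30 - 21386) + 1/(-33650) = (-720 - 21386) - 1/33650 = -22106 - 1/33650 = -743866901/33650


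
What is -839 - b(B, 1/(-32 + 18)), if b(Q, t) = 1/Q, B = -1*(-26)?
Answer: -21815/26 ≈ -839.04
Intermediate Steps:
B = 26
-839 - b(B, 1/(-32 + 18)) = -839 - 1/26 = -21815/26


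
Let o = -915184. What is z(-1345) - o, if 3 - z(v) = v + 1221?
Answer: 915311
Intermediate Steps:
z(v) = -1218 - v (z(v) = 3 - (v + 1221) = 3 - (1221 + v) = 3 + (-1221 - v) = -1218 - v)
z(-1345) - o = (-1218 - 1*(-1345)) - 1*(-915184) = (-1218 + 1345) + 915184 = 127 + 915184 = 915311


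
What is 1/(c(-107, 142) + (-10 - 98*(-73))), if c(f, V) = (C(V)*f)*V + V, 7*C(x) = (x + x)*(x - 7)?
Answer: -7/582486958 ≈ -1.2017e-8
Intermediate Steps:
C(x) = 2*x*(-7 + x)/7 (C(x) = ((x + x)*(x - 7))/7 = ((2*x)*(-7 + x))/7 = (2*x*(-7 + x))/7 = 2*x*(-7 + x)/7)
c(f, V) = V + 2*f*V²*(-7 + V)/7 (c(f, V) = ((2*V*(-7 + V)/7)*f)*V + V = (2*V*f*(-7 + V)/7)*V + V = 2*f*V²*(-7 + V)/7 + V = V + 2*f*V²*(-7 + V)/7)
1/(c(-107, 142) + (-10 - 98*(-73))) = 1/((⅐)*142*(7 + 2*142*(-107)*(-7 + 142)) + (-10 - 98*(-73))) = 1/((⅐)*142*(7 + 2*142*(-107)*135) + (-10 + 7154)) = 1/((⅐)*142*(7 - 4102380) + 7144) = 1/((⅐)*142*(-4102373) + 7144) = 1/(-582536966/7 + 7144) = 1/(-582486958/7) = -7/582486958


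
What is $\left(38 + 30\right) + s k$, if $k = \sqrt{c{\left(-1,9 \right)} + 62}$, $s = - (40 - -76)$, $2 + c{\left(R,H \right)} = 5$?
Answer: $68 - 116 \sqrt{65} \approx -867.22$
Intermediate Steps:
$c{\left(R,H \right)} = 3$ ($c{\left(R,H \right)} = -2 + 5 = 3$)
$s = -116$ ($s = - (40 + 76) = \left(-1\right) 116 = -116$)
$k = \sqrt{65}$ ($k = \sqrt{3 + 62} = \sqrt{65} \approx 8.0623$)
$\left(38 + 30\right) + s k = \left(38 + 30\right) - 116 \sqrt{65} = 68 - 116 \sqrt{65}$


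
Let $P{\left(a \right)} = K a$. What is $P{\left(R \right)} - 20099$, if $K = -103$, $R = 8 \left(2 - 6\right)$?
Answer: $-16803$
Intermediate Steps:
$R = -32$ ($R = 8 \left(-4\right) = -32$)
$P{\left(a \right)} = - 103 a$
$P{\left(R \right)} - 20099 = \left(-103\right) \left(-32\right) - 20099 = 3296 - 20099 = -16803$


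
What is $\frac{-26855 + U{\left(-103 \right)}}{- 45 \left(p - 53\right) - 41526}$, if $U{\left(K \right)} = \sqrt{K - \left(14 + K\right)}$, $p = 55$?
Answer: $\frac{26855}{41616} - \frac{i \sqrt{14}}{41616} \approx 0.6453 - 8.9909 \cdot 10^{-5} i$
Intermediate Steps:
$U{\left(K \right)} = i \sqrt{14}$ ($U{\left(K \right)} = \sqrt{-14} = i \sqrt{14}$)
$\frac{-26855 + U{\left(-103 \right)}}{- 45 \left(p - 53\right) - 41526} = \frac{-26855 + i \sqrt{14}}{- 45 \left(55 - 53\right) - 41526} = \frac{-26855 + i \sqrt{14}}{\left(-45\right) 2 - 41526} = \frac{-26855 + i \sqrt{14}}{-90 - 41526} = \frac{-26855 + i \sqrt{14}}{-41616} = \left(-26855 + i \sqrt{14}\right) \left(- \frac{1}{41616}\right) = \frac{26855}{41616} - \frac{i \sqrt{14}}{41616}$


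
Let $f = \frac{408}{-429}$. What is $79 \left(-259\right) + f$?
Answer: $- \frac{2926059}{143} \approx -20462.0$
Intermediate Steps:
$f = - \frac{136}{143}$ ($f = 408 \left(- \frac{1}{429}\right) = - \frac{136}{143} \approx -0.95105$)
$79 \left(-259\right) + f = 79 \left(-259\right) - \frac{136}{143} = -20461 - \frac{136}{143} = - \frac{2926059}{143}$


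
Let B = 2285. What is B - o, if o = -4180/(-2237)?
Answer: 5107365/2237 ≈ 2283.1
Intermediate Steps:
o = 4180/2237 (o = -4180*(-1/2237) = 4180/2237 ≈ 1.8686)
B - o = 2285 - 1*4180/2237 = 2285 - 4180/2237 = 5107365/2237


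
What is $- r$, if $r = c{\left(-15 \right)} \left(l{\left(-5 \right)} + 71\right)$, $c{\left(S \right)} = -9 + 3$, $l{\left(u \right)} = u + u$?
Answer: $366$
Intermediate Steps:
$l{\left(u \right)} = 2 u$
$c{\left(S \right)} = -6$
$r = -366$ ($r = - 6 \left(2 \left(-5\right) + 71\right) = - 6 \left(-10 + 71\right) = \left(-6\right) 61 = -366$)
$- r = \left(-1\right) \left(-366\right) = 366$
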